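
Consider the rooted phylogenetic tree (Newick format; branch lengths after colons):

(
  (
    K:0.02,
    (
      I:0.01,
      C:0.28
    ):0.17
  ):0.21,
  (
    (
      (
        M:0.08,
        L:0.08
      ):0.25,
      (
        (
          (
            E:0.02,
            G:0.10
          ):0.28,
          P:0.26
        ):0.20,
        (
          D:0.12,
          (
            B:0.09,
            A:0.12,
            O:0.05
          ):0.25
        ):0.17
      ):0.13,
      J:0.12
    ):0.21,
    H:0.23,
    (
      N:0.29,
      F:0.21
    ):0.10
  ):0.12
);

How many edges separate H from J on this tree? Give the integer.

3

The MRCA of H and J is the node subtending (((M,L),(((E,G),P),(D,(B,A,O))),J),H,(N,F)).
From H up to that node: 1 branch. From J up to the same node: 2 branches. Total: 1 + 2 = 3.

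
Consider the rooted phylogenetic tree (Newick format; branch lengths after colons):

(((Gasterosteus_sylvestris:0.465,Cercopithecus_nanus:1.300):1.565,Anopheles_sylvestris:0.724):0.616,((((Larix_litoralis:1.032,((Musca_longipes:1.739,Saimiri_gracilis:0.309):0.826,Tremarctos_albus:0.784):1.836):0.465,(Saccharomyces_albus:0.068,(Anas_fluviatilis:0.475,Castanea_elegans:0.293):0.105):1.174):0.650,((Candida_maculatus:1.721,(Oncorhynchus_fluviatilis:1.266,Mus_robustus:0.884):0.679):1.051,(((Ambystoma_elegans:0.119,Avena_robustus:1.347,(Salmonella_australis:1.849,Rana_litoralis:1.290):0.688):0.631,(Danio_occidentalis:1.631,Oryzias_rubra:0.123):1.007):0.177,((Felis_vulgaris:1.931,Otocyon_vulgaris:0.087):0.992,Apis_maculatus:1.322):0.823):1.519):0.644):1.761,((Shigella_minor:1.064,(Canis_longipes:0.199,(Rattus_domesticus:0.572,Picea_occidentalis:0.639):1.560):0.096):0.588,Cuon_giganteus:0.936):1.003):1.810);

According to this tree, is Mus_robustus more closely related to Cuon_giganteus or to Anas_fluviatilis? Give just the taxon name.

The MRCA of Mus_robustus and Anas_fluviatilis subtends (((Larix_litoralis,((Musca_longipes,Saimiri_gracilis),Tremarctos_albus)),(Saccharomyces_albus,(Anas_fluviatilis,Castanea_elegans))),((Candida_maculatus,(Oncorhynchus_fluviatilis,Mus_robustus)),(((Ambystoma_elegans,Avena_robustus,(Salmonella_australis,Rana_litoralis)),(Danio_occidentalis,Oryzias_rubra)),((Felis_vulgaris,Otocyon_vulgaris),Apis_maculatus)))) (19 taxa).
The MRCA of Mus_robustus and Cuon_giganteus subtends ((((Larix_litoralis,((Musca_longipes,Saimiri_gracilis),Tremarctos_albus)),(Saccharomyces_albus,(Anas_fluviatilis,Castanea_elegans))),((Candida_maculatus,(Oncorhynchus_fluviatilis,Mus_robustus)),(((Ambystoma_elegans,Avena_robustus,(Salmonella_australis,Rana_litoralis)),(Danio_occidentalis,Oryzias_rubra)),((Felis_vulgaris,Otocyon_vulgaris),Apis_maculatus)))),((Shigella_minor,(Canis_longipes,(Rattus_domesticus,Picea_occidentalis))),Cuon_giganteus)) (24 taxa).
The first is nested inside the second, so Mus_robustus shares a more recent common ancestor with Anas_fluviatilis.

Anas_fluviatilis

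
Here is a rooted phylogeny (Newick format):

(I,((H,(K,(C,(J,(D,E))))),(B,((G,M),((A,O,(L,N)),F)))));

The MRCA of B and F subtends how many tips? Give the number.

The MRCA of B and F is the node subtending (B,((G,M),((A,O,(L,N)),F))).
That clade contains 8 terminal taxa: A, B, F, G, L, M, N, O.

8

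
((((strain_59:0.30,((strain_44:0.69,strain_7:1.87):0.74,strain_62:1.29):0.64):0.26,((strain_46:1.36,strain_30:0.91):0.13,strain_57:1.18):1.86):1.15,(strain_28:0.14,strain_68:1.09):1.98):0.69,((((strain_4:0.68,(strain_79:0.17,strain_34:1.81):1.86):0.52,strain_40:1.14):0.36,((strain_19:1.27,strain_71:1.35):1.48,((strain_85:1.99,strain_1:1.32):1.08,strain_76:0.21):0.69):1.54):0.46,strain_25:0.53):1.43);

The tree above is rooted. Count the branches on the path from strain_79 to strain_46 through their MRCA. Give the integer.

The MRCA of strain_79 and strain_46 is the root of the tree.
From strain_79 up to that node: 6 branches. From strain_46 up to the same node: 5 branches. Total: 6 + 5 = 11.

11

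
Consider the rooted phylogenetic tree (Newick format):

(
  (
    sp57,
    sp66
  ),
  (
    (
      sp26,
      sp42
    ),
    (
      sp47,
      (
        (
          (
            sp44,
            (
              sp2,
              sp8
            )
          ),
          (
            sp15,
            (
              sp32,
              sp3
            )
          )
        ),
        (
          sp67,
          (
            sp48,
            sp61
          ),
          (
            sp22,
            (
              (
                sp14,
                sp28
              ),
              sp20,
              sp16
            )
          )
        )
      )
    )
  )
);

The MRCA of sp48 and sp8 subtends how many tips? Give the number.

14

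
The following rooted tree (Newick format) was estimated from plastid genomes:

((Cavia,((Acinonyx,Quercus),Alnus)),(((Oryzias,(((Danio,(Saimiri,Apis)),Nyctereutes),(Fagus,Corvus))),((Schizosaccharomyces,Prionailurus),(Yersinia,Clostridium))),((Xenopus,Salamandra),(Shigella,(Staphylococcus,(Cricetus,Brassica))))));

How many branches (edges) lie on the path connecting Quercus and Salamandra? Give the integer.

The MRCA of Quercus and Salamandra is the root of the tree.
From Quercus up to that node: 4 branches. From Salamandra up to the same node: 4 branches. Total: 4 + 4 = 8.

8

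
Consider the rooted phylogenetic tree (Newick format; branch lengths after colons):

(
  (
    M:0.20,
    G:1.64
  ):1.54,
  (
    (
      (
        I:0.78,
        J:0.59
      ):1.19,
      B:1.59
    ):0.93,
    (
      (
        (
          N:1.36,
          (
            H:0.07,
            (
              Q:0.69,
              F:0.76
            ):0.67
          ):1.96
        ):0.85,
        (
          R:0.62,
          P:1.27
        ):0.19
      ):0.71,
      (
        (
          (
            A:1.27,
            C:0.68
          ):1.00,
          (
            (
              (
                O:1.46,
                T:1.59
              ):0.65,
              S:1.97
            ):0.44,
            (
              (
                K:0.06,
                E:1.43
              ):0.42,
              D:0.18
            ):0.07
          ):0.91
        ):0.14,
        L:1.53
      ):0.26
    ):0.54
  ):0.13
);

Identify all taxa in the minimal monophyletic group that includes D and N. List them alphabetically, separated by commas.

Tracing D: it sits inside ((K,E),D).
Tracing N: it sits inside (N,(H,(Q,F))).
The smallest clade enclosing both is (((N,(H,(Q,F))),(R,P)),(((A,C),(((O,T),S),((K,E),D))),L)); the answer is its 15 terminal taxa in alphabetical order.

A, C, D, E, F, H, K, L, N, O, P, Q, R, S, T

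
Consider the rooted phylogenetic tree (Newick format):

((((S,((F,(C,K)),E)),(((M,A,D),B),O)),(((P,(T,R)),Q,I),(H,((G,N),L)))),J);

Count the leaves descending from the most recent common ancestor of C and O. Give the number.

The MRCA of C and O is the node subtending ((S,((F,(C,K)),E)),(((M,A,D),B),O)).
That clade contains 10 terminal taxa: A, B, C, D, E, F, K, M, O, S.

10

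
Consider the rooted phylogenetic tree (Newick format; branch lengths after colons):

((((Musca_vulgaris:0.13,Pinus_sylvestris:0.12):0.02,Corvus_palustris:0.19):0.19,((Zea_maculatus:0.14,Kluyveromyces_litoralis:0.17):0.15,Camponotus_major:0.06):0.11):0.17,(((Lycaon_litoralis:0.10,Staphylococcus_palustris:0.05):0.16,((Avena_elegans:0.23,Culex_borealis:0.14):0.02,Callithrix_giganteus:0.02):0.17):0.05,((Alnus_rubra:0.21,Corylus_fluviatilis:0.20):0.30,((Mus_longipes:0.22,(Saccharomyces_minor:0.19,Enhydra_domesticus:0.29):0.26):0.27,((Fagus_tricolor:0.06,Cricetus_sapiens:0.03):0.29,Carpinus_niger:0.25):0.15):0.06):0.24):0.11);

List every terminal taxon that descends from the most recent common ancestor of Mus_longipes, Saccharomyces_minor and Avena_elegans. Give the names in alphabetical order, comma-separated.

Alnus_rubra, Avena_elegans, Callithrix_giganteus, Carpinus_niger, Corylus_fluviatilis, Cricetus_sapiens, Culex_borealis, Enhydra_domesticus, Fagus_tricolor, Lycaon_litoralis, Mus_longipes, Saccharomyces_minor, Staphylococcus_palustris

Tracing Mus_longipes: it sits inside (Mus_longipes,(Saccharomyces_minor,Enhydra_domesticus)).
Tracing Saccharomyces_minor: it sits inside (Saccharomyces_minor,Enhydra_domesticus).
Tracing Avena_elegans: it sits inside (Avena_elegans,Culex_borealis).
The smallest clade enclosing all 3 is (((Lycaon_litoralis,Staphylococcus_palustris),((Avena_elegans,Culex_borealis),Callithrix_giganteus)),((Alnus_rubra,Corylus_fluviatilis),((Mus_longipes,(Saccharomyces_minor,Enhydra_domesticus)),((Fagus_tricolor,Cricetus_sapiens),Carpinus_niger)))); the answer is its 13 terminal taxa in alphabetical order.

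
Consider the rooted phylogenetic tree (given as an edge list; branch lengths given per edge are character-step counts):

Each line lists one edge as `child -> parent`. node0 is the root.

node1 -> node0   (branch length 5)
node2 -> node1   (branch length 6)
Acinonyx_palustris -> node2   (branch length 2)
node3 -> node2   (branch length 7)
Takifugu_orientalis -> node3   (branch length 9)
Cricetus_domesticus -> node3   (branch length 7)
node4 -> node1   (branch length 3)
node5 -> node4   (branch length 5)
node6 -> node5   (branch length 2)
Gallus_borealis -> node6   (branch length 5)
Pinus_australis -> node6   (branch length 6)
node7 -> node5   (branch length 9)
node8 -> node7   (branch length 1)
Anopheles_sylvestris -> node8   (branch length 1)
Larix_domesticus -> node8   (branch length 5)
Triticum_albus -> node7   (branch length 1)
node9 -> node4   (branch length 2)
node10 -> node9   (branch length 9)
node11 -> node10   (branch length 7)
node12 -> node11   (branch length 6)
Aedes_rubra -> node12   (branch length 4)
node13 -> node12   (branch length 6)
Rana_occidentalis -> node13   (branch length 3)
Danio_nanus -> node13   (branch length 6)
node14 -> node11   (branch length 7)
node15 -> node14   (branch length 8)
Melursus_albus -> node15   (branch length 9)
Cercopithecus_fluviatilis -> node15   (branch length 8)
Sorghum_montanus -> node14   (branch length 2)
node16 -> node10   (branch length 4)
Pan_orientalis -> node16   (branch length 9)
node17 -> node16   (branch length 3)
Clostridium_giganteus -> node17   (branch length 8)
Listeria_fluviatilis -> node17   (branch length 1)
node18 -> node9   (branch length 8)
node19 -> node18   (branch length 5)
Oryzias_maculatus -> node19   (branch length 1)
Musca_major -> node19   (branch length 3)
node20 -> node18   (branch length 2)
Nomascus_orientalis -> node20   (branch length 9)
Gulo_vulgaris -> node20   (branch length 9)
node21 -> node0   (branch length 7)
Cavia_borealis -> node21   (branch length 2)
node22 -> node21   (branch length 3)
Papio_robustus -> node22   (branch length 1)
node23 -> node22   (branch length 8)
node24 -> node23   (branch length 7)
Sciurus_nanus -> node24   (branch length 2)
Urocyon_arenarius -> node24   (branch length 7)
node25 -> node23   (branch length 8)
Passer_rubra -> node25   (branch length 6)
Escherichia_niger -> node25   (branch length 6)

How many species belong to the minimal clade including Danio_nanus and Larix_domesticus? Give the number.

The MRCA of Danio_nanus and Larix_domesticus is the node subtending (((Gallus_borealis,Pinus_australis),((Anopheles_sylvestris,Larix_domesticus),Triticum_albus)),((((Aedes_rubra,(Rana_occidentalis,Danio_nanus)),((Melursus_albus,Cercopithecus_fluviatilis),Sorghum_montanus)),(Pan_orientalis,(Clostridium_giganteus,Listeria_fluviatilis))),((Oryzias_maculatus,Musca_major),(Nomascus_orientalis,Gulo_vulgaris)))).
That clade contains 18 terminal taxa: Aedes_rubra, Anopheles_sylvestris, Cercopithecus_fluviatilis, Clostridium_giganteus, Danio_nanus, Gallus_borealis, Gulo_vulgaris, Larix_domesticus, Listeria_fluviatilis, Melursus_albus, Musca_major, Nomascus_orientalis, Oryzias_maculatus, Pan_orientalis, Pinus_australis, Rana_occidentalis, Sorghum_montanus, Triticum_albus.

18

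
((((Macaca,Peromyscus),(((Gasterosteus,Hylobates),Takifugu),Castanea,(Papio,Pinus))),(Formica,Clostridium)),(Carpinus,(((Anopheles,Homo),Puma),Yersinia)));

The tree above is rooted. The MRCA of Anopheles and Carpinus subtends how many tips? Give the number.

The MRCA of Anopheles and Carpinus is the node subtending (Carpinus,(((Anopheles,Homo),Puma),Yersinia)).
That clade contains 5 terminal taxa: Anopheles, Carpinus, Homo, Puma, Yersinia.

5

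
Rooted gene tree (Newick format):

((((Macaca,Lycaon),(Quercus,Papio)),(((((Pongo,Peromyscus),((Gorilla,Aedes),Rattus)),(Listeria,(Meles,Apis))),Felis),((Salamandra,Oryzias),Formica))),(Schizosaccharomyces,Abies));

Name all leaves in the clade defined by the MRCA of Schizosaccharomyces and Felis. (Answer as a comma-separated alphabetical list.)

Tracing Schizosaccharomyces: it sits inside (Schizosaccharomyces,Abies).
Tracing Felis: it sits inside ((((Pongo,Peromyscus),((Gorilla,Aedes),Rattus)),(Listeria,(Meles,Apis))),Felis).
The smallest clade enclosing both is the whole tree (their MRCA is the root), so the answer is all 18 tips in alphabetical order.

Abies, Aedes, Apis, Felis, Formica, Gorilla, Listeria, Lycaon, Macaca, Meles, Oryzias, Papio, Peromyscus, Pongo, Quercus, Rattus, Salamandra, Schizosaccharomyces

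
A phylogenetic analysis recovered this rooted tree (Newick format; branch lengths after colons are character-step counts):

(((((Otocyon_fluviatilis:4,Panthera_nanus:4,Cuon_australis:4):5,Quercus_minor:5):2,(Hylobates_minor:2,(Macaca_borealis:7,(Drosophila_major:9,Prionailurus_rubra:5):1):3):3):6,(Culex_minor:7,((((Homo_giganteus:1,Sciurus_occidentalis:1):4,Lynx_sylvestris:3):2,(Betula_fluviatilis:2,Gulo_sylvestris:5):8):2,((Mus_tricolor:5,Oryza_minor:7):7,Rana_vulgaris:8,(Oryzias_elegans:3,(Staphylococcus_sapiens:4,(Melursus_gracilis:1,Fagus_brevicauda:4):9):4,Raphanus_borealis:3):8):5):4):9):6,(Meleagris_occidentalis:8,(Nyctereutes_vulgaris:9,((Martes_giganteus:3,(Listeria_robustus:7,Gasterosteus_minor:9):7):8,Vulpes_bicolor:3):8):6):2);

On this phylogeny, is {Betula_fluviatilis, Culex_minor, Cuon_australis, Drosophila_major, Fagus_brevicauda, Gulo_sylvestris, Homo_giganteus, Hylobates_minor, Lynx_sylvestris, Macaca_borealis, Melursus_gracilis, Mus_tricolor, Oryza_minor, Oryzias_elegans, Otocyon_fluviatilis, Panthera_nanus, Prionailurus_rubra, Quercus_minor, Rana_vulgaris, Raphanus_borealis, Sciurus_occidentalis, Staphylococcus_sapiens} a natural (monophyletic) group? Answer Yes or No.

The most recent common ancestor of these taxa subtends ((((Otocyon_fluviatilis,Panthera_nanus,Cuon_australis),Quercus_minor),(Hylobates_minor,(Macaca_borealis,(Drosophila_major,Prionailurus_rubra)))),(Culex_minor,((((Homo_giganteus,Sciurus_occidentalis),Lynx_sylvestris),(Betula_fluviatilis,Gulo_sylvestris)),((Mus_tricolor,Oryza_minor),Rana_vulgaris,(Oryzias_elegans,(Staphylococcus_sapiens,(Melursus_gracilis,Fagus_brevicauda)),Raphanus_borealis))))).
That clade has exactly 22 tips — every listed taxon and nothing else — so the group is monophyletic.

Yes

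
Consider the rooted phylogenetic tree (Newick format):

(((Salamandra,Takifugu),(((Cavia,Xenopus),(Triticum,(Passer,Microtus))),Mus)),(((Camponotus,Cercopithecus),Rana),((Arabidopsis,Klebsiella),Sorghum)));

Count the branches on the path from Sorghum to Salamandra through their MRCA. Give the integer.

The MRCA of Sorghum and Salamandra is the root of the tree.
From Sorghum up to that node: 3 branches. From Salamandra up to the same node: 3 branches. Total: 3 + 3 = 6.

6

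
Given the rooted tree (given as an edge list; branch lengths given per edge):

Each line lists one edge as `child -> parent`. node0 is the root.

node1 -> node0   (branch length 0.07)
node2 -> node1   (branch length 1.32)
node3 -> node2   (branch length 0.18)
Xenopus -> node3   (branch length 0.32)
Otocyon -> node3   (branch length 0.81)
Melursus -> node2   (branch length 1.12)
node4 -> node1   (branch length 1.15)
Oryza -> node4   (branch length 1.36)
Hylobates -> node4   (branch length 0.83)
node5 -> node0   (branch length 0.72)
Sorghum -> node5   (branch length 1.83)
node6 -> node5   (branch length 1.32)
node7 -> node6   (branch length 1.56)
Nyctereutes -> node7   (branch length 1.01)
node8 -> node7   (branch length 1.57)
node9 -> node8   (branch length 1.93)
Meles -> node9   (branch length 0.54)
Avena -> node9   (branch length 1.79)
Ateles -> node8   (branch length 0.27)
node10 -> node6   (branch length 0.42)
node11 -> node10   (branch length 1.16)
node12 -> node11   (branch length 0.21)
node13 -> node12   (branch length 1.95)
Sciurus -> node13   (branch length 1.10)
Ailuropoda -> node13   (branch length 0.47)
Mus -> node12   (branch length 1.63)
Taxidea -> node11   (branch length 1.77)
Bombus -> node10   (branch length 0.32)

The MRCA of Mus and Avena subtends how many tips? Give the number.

The MRCA of Mus and Avena is the node subtending ((Nyctereutes,((Meles,Avena),Ateles)),((((Sciurus,Ailuropoda),Mus),Taxidea),Bombus)).
That clade contains 9 terminal taxa: Ailuropoda, Ateles, Avena, Bombus, Meles, Mus, Nyctereutes, Sciurus, Taxidea.

9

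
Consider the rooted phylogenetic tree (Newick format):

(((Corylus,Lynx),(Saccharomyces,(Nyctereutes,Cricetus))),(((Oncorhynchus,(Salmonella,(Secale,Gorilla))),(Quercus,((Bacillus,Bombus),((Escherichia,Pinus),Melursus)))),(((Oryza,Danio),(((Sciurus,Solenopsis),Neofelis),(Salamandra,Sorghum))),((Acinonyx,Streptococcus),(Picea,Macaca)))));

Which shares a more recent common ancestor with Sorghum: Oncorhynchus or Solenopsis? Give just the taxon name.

The MRCA of Sorghum and Solenopsis subtends (((Sciurus,Solenopsis),Neofelis),(Salamandra,Sorghum)) (5 taxa).
The MRCA of Sorghum and Oncorhynchus subtends (((Oncorhynchus,(Salmonella,(Secale,Gorilla))),(Quercus,((Bacillus,Bombus),((Escherichia,Pinus),Melursus)))),(((Oryza,Danio),(((Sciurus,Solenopsis),Neofelis),(Salamandra,Sorghum))),((Acinonyx,Streptococcus),(Picea,Macaca)))) (21 taxa).
The first is nested inside the second, so Sorghum shares a more recent common ancestor with Solenopsis.

Solenopsis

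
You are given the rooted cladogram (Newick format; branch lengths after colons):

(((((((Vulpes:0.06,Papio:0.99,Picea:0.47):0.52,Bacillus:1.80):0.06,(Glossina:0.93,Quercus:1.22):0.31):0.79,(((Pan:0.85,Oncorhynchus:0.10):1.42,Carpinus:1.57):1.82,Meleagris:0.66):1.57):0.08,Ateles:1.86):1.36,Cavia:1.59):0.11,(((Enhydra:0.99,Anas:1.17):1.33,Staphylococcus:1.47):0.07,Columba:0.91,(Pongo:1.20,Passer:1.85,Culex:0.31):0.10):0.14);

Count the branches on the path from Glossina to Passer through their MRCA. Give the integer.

The MRCA of Glossina and Passer is the root of the tree.
From Glossina up to that node: 6 branches. From Passer up to the same node: 3 branches. Total: 6 + 3 = 9.

9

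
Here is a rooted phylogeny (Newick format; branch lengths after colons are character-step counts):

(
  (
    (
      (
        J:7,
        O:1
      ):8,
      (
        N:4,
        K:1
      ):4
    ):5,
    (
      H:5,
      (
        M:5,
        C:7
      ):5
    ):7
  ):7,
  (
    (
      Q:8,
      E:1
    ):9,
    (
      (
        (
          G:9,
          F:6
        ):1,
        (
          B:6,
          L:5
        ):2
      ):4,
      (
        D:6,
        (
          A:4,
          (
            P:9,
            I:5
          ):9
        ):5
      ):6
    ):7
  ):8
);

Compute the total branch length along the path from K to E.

35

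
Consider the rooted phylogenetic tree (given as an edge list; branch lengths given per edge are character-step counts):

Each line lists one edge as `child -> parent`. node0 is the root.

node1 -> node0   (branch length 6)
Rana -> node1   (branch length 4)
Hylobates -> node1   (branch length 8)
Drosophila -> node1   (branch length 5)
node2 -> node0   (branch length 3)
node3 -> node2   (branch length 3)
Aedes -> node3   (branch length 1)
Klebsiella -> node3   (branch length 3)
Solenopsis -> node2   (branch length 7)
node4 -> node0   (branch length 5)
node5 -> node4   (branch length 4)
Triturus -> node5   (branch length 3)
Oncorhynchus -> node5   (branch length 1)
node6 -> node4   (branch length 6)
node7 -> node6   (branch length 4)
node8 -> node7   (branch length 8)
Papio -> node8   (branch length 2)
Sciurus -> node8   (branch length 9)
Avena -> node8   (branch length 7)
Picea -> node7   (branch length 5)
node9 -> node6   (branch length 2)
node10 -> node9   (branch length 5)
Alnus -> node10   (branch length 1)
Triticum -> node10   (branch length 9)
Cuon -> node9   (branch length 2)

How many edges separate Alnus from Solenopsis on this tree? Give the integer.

7

The MRCA of Alnus and Solenopsis is the root of the tree.
From Alnus up to that node: 5 branches. From Solenopsis up to the same node: 2 branches. Total: 5 + 2 = 7.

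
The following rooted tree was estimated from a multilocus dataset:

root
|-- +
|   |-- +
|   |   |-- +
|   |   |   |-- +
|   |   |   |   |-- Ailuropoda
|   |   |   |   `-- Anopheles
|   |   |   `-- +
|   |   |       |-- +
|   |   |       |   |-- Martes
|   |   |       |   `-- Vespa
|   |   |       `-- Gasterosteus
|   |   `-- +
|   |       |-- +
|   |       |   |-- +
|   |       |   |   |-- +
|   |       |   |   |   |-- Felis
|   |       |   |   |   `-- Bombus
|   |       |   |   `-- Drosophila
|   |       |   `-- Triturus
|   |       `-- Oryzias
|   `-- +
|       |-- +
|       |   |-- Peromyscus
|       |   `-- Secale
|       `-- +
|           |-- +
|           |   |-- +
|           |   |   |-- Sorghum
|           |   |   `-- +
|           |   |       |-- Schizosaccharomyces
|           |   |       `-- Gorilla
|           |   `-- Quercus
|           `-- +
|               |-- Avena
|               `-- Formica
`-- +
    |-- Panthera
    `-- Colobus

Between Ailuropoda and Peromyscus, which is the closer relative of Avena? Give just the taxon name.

Peromyscus

The MRCA of Avena and Peromyscus subtends ((Peromyscus,Secale),(((Sorghum,(Schizosaccharomyces,Gorilla)),Quercus),(Avena,Formica))) (8 taxa).
The MRCA of Avena and Ailuropoda subtends ((((Ailuropoda,Anopheles),((Martes,Vespa),Gasterosteus)),((((Felis,Bombus),Drosophila),Triturus),Oryzias)),((Peromyscus,Secale),(((Sorghum,(Schizosaccharomyces,Gorilla)),Quercus),(Avena,Formica)))) (18 taxa).
The first is nested inside the second, so Avena shares a more recent common ancestor with Peromyscus.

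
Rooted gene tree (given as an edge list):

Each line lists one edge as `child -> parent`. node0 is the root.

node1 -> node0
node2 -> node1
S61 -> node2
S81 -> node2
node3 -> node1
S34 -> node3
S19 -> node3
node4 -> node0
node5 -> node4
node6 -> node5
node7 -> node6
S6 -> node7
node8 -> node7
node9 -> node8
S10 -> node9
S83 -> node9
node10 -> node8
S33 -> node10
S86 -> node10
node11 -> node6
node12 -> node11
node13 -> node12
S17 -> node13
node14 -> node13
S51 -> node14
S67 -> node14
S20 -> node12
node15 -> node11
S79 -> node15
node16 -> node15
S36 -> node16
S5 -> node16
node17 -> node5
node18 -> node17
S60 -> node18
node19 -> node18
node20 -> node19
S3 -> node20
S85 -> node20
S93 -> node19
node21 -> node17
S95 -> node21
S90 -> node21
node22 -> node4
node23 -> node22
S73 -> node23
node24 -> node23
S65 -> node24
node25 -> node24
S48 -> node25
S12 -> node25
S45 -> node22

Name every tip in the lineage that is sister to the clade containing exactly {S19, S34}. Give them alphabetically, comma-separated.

The clade containing exactly {S19, S34} attaches to the tree at the node subtending ((S61,S81),(S34,S19)).
The other lineage descending from that same node — the sister group — is (S61,S81); its 2 tips in alphabetical order are the answer.

S61, S81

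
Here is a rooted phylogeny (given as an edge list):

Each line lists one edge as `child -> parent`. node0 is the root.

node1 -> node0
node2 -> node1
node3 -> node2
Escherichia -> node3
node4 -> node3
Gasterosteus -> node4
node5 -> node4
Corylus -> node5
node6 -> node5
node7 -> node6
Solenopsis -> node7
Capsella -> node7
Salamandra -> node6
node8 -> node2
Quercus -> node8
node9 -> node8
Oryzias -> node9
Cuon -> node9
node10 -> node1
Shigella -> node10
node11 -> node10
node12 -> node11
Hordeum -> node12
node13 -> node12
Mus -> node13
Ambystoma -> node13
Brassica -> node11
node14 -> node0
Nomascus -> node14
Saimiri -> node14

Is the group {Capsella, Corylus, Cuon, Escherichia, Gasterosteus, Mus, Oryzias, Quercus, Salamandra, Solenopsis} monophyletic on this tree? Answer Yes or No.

The MRCA of the listed taxa subtends (((Escherichia,(Gasterosteus,(Corylus,((Solenopsis,Capsella),Salamandra)))),(Quercus,(Oryzias,Cuon))),(Shigella,((Hordeum,(Mus,Ambystoma)),Brassica))).
That clade also contains Ambystoma, Brassica, Hordeum, Shigella, which are not in the proposed group, so the group is not monophyletic.

No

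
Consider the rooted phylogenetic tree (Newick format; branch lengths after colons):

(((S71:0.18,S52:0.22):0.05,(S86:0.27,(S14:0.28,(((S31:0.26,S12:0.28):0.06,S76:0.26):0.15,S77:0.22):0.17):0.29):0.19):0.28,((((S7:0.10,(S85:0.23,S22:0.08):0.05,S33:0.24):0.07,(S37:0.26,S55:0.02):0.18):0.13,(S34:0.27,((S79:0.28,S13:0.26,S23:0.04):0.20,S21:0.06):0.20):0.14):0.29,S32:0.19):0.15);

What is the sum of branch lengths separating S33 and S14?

1.92

The path runs S33 → … → MRCA → … → S14; the MRCA is the root of the tree.
Branch lengths along that path: 0.24 + 0.07 + 0.13 + 0.29 + 0.15 + 0.28 + 0.19 + 0.29 + 0.28 = 1.92.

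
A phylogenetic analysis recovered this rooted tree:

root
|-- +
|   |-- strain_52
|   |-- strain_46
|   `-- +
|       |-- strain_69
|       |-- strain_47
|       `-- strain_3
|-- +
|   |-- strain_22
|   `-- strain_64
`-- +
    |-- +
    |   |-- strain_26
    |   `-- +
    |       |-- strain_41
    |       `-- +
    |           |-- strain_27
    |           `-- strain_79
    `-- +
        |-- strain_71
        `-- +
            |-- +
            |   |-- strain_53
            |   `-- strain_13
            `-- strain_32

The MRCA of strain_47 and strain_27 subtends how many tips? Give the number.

The MRCA of strain_47 and strain_27 is the root, so the clade is the entire tree.
That clade contains 15 terminal taxa: strain_13, strain_22, strain_26, strain_27, strain_3, strain_32, strain_41, strain_46, strain_47, strain_52, strain_53, strain_64, strain_69, strain_71, strain_79.

15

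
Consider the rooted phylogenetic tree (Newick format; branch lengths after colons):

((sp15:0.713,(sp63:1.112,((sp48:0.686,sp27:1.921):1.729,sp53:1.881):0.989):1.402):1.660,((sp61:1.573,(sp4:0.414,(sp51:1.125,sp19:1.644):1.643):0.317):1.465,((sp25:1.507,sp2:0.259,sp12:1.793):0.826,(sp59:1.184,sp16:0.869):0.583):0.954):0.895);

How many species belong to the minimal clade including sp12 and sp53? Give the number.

The MRCA of sp12 and sp53 is the root, so the clade is the entire tree.
That clade contains 14 terminal taxa: sp12, sp15, sp16, sp19, sp2, sp25, sp27, sp4, sp48, sp51, sp53, sp59, sp61, sp63.

14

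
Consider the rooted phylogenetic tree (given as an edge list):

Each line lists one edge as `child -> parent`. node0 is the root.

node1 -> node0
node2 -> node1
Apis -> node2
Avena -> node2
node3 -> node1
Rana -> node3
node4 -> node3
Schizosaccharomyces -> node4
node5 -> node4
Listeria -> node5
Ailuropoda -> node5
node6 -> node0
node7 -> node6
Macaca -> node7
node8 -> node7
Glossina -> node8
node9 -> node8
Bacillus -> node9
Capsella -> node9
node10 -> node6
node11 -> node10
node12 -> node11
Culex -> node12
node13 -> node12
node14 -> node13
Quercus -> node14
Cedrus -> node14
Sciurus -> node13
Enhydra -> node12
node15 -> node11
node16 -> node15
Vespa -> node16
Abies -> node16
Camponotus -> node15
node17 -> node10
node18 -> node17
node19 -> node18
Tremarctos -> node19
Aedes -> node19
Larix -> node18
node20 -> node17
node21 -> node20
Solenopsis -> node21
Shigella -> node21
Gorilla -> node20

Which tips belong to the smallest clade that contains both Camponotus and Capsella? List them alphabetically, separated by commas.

Abies, Aedes, Bacillus, Camponotus, Capsella, Cedrus, Culex, Enhydra, Glossina, Gorilla, Larix, Macaca, Quercus, Sciurus, Shigella, Solenopsis, Tremarctos, Vespa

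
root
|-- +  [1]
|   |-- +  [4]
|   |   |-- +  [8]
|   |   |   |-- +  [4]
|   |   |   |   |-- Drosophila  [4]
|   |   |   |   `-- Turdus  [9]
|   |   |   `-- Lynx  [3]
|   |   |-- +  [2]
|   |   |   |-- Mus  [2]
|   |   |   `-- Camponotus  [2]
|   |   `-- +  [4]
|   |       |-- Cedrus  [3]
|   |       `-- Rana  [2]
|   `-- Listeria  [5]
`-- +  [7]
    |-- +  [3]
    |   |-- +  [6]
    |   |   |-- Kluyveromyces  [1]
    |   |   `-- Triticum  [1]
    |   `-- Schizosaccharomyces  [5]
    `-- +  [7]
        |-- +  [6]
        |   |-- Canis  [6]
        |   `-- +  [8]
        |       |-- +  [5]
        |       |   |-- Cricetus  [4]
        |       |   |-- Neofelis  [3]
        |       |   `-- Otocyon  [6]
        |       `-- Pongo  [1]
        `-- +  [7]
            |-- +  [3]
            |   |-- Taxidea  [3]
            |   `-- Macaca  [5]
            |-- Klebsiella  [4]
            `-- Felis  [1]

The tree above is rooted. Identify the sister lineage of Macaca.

Macaca attaches to the tree at the node subtending (Taxidea,Macaca).
The other lineage descending from that same node — the sister group — is the single tip Taxidea.

Taxidea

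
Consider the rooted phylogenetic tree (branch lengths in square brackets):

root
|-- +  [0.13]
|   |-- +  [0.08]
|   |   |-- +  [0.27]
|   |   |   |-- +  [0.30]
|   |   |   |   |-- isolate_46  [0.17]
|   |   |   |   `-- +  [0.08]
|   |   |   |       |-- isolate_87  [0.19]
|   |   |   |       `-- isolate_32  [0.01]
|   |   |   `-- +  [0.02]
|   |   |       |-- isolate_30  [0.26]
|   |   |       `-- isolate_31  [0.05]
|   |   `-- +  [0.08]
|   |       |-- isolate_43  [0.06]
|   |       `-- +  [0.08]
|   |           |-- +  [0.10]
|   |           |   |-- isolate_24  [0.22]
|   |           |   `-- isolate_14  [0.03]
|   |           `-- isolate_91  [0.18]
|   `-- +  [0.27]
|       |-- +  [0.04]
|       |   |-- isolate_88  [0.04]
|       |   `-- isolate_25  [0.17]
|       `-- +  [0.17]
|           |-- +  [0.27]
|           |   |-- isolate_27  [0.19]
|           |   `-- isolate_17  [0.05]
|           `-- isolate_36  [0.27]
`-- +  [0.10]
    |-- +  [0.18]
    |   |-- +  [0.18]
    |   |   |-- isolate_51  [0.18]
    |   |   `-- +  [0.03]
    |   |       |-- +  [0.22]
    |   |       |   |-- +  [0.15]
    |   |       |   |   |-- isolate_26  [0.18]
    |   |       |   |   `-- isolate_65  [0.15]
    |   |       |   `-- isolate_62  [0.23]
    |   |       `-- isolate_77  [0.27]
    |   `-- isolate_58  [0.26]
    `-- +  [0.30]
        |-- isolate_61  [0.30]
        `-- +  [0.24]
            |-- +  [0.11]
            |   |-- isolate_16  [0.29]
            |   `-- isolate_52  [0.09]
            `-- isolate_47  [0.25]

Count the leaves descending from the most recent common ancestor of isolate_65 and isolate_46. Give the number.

24

The MRCA of isolate_65 and isolate_46 is the root, so the clade is the entire tree.
That clade contains 24 terminal taxa: isolate_14, isolate_16, isolate_17, isolate_24, isolate_25, isolate_26, isolate_27, isolate_30, isolate_31, isolate_32, isolate_36, isolate_43, isolate_46, isolate_47, isolate_51, isolate_52, isolate_58, isolate_61, isolate_62, isolate_65, isolate_77, isolate_87, isolate_88, isolate_91.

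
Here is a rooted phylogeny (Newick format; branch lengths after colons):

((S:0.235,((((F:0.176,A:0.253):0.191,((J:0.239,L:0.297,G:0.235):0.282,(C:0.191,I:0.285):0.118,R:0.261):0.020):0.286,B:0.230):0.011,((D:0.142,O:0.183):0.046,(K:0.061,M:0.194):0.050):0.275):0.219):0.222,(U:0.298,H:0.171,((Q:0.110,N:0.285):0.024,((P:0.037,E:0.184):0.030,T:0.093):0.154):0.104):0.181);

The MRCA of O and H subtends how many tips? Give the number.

The MRCA of O and H is the root, so the clade is the entire tree.
That clade contains 21 terminal taxa: A, B, C, D, E, F, G, H, I, J, K, L, M, N, O, P, Q, R, S, T, U.

21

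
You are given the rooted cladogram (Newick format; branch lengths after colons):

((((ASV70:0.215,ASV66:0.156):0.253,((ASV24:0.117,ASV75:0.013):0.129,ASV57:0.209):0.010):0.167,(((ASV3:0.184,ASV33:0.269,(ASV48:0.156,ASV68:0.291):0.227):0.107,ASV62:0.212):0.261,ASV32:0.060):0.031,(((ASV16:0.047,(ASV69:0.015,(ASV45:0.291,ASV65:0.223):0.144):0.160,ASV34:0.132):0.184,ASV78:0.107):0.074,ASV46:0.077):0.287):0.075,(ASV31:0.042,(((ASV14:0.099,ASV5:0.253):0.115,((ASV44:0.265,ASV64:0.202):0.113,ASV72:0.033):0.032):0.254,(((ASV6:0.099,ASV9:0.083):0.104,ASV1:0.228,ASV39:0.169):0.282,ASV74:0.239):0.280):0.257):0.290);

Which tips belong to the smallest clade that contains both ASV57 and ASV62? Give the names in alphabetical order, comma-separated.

ASV16, ASV24, ASV3, ASV32, ASV33, ASV34, ASV45, ASV46, ASV48, ASV57, ASV62, ASV65, ASV66, ASV68, ASV69, ASV70, ASV75, ASV78

Tracing ASV57: it sits inside ((ASV24,ASV75),ASV57).
Tracing ASV62: it sits inside ((ASV3,ASV33,(ASV48,ASV68)),ASV62).
The smallest clade enclosing both is (((ASV70,ASV66),((ASV24,ASV75),ASV57)),(((ASV3,ASV33,(ASV48,ASV68)),ASV62),ASV32),(((ASV16,(ASV69,(ASV45,ASV65)),ASV34),ASV78),ASV46)); the answer is its 18 terminal taxa in alphabetical order.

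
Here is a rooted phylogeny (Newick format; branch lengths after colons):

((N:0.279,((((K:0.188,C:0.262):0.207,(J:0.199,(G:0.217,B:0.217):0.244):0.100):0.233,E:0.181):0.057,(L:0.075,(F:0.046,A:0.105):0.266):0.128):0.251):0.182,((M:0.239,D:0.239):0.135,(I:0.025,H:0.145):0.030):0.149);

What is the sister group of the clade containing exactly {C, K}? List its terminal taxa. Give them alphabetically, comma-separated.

The clade containing exactly {C, K} attaches to the tree at the node subtending ((K,C),(J,(G,B))).
The other lineage descending from that same node — the sister group — is (J,(G,B)); its 3 tips in alphabetical order are the answer.

B, G, J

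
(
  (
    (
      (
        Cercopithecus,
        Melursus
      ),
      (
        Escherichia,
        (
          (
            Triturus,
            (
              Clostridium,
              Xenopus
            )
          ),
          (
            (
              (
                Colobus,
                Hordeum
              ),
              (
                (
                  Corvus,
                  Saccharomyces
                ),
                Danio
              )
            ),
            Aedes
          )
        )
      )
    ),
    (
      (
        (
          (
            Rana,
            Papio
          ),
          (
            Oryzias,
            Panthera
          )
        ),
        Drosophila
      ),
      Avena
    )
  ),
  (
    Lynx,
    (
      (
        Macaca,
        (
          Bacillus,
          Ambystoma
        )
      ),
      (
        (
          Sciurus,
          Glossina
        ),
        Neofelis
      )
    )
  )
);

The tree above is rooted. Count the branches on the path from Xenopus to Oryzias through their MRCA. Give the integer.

The MRCA of Xenopus and Oryzias is the node subtending (((Cercopithecus,Melursus),(Escherichia,((Triturus,(Clostridium,Xenopus)),(((Colobus,Hordeum),((Corvus,Saccharomyces),Danio)),Aedes)))),((((Rana,Papio),(Oryzias,Panthera)),Drosophila),Avena)).
From Xenopus up to that node: 6 branches. From Oryzias up to the same node: 5 branches. Total: 6 + 5 = 11.

11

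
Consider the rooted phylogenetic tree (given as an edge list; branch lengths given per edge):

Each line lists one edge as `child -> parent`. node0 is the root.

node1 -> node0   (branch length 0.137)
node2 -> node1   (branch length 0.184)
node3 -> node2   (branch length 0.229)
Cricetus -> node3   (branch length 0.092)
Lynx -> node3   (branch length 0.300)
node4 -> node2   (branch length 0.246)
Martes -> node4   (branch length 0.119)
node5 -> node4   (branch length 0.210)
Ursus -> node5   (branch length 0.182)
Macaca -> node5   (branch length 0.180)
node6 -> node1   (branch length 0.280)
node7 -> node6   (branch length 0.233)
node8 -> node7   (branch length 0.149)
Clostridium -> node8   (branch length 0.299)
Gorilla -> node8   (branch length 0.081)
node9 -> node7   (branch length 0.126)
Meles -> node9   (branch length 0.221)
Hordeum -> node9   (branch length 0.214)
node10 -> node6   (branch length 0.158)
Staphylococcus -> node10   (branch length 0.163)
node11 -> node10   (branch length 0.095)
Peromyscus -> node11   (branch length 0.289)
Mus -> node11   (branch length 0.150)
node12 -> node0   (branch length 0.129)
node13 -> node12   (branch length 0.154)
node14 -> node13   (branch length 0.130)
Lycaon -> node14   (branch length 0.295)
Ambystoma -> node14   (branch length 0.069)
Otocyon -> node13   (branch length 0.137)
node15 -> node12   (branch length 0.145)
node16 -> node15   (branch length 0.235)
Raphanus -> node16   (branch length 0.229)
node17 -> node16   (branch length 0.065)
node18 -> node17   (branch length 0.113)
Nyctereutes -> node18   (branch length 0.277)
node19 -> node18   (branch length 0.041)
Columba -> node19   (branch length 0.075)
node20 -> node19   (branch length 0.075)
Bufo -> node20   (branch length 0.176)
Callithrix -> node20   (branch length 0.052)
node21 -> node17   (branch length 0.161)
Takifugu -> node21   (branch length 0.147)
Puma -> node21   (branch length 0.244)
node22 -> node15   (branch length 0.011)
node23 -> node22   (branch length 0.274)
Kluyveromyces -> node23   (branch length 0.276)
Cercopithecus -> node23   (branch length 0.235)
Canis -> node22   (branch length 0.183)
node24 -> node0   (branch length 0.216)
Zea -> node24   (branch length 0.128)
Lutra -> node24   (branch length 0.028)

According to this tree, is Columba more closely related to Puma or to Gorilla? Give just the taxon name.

Puma

The MRCA of Columba and Puma subtends ((Nyctereutes,(Columba,(Bufo,Callithrix))),(Takifugu,Puma)) (6 taxa).
The MRCA of Columba and Gorilla is the root, subtending the entire tree (27 taxa).
The first is nested inside the second, so Columba shares a more recent common ancestor with Puma.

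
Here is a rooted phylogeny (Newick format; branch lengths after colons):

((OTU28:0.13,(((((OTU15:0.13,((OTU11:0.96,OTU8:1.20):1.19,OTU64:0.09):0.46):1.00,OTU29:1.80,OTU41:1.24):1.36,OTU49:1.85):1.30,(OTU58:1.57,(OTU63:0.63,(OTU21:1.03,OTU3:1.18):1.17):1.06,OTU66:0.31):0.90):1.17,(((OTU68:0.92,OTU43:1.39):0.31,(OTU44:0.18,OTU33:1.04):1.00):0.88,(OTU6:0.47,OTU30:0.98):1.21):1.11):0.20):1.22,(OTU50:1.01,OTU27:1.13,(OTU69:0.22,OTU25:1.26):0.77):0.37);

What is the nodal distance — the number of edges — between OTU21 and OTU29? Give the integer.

The MRCA of OTU21 and OTU29 is the node subtending ((((OTU15,((OTU11,OTU8),OTU64)),OTU29,OTU41),OTU49),(OTU58,(OTU63,(OTU21,OTU3)),OTU66)).
From OTU21 up to that node: 4 branches. From OTU29 up to the same node: 3 branches. Total: 4 + 3 = 7.

7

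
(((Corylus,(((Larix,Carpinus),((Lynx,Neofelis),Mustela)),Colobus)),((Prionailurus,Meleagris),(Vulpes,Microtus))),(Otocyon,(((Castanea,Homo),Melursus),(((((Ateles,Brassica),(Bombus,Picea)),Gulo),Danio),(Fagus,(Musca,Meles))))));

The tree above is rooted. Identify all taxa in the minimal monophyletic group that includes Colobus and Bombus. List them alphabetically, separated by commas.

Ateles, Bombus, Brassica, Carpinus, Castanea, Colobus, Corylus, Danio, Fagus, Gulo, Homo, Larix, Lynx, Meleagris, Meles, Melursus, Microtus, Musca, Mustela, Neofelis, Otocyon, Picea, Prionailurus, Vulpes

Tracing Colobus: it sits inside (((Larix,Carpinus),((Lynx,Neofelis),Mustela)),Colobus).
Tracing Bombus: it sits inside (Bombus,Picea).
The smallest clade enclosing both is the whole tree (their MRCA is the root), so the answer is all 24 tips in alphabetical order.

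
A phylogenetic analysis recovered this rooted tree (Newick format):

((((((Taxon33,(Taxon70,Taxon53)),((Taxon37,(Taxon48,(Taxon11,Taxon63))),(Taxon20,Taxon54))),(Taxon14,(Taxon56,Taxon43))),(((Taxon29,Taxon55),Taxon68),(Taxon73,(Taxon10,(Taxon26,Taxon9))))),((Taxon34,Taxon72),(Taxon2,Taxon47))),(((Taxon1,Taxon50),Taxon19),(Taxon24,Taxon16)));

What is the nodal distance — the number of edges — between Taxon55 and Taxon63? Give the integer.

11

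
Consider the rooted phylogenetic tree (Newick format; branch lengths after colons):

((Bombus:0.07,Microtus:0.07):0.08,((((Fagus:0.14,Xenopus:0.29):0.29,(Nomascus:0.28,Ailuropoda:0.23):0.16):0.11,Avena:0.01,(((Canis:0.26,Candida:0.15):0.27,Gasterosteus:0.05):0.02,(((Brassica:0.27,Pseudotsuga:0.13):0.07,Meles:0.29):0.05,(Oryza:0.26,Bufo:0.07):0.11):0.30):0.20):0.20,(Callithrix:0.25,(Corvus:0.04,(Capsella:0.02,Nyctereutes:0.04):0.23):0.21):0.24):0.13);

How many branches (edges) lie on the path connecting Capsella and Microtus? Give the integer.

7

The MRCA of Capsella and Microtus is the root of the tree.
From Capsella up to that node: 5 branches. From Microtus up to the same node: 2 branches. Total: 5 + 2 = 7.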